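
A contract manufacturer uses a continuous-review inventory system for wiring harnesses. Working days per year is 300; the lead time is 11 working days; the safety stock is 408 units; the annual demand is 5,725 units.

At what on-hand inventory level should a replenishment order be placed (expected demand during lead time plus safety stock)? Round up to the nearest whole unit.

Daily demand d = 5,725 / 300 = 19.083 units/day
Demand during lead time = 19.083 × 11 = 209.92
Reorder point = 209.92 + 408 = 617.92 → round up

618 units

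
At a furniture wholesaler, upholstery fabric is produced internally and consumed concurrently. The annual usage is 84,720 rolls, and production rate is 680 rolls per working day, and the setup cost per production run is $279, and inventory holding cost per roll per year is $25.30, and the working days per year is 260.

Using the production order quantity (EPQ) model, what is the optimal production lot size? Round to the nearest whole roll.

1,894 rolls

Daily demand d = 84,720/260 = 325.846; p = 680; 1 − d/p = 0.52081
EPQ = √(2DS / (H(1 − d/p)))
    = √(2 × 84,720 × 279 / (25.3 × 0.52081)) ≈ 1,894.12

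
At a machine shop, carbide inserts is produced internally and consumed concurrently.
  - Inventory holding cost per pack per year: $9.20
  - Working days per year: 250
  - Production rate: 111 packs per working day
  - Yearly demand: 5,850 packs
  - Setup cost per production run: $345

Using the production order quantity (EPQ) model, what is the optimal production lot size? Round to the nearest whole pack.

746 packs

Daily demand d = 5,850/250 = 23.400; p = 111; 1 − d/p = 0.78919
EPQ = √(2DS / (H(1 − d/p)))
    = √(2 × 5,850 × 345 / (9.2 × 0.78919)) ≈ 745.62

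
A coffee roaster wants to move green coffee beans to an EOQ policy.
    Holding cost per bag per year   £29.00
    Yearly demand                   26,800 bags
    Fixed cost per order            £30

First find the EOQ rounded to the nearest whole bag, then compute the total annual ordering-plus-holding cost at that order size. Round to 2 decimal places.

£6,828.78

2DS/H = 2·26,800·30/29 = 55,448.28
EOQ = √55,448.28 ≈ 235.47 → Q = 235 bags
Orders/yr = 26,800/235 = 114.043; ordering cost = 114.043 × £30 = £3,421.28
Average inventory = 235/2 = 117.5; holding cost = 117.5 × £29 = £3,407.50
Total = £3,421.28 + £3,407.50 = £6,828.78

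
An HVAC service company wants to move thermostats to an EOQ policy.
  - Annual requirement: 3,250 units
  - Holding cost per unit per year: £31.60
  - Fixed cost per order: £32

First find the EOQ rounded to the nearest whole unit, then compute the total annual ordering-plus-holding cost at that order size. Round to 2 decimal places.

EOQ = √(2DS/H) = √(2 × 3,250 × 32 / 31.6)
    = √(6,582.28) ≈ 81.13 → Q = 81 units
Annual ordering cost = (D/Q)·S = (3,250/81) × 32 = £1,283.95
Annual holding cost  = (Q/2)·H = (81/2) × 31.6 = £1,279.80
Total = £1,283.95 + £1,279.80 = £2,563.75

£2,563.75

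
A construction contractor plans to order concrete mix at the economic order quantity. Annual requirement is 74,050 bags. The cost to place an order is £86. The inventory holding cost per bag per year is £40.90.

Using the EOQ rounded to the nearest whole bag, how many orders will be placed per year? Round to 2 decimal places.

2DS/H = 2·74,050·86/40.9 = 311,408.31
EOQ = √311,408.31 ≈ 558.04 → Q = 558
Orders per year = D/Q = 74,050 / 558 = 132.706

132.71 orders per year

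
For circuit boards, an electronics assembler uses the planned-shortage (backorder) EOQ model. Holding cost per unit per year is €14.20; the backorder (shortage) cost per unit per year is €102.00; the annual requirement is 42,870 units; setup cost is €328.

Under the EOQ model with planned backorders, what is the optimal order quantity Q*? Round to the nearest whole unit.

Basic EOQ = √(2·42,870·328/14.2) = 1,407.293
Backorder adjustment √((H+b)/b) = √((14.2+102)/102) = 1.0673
Q* = 1,407.293 × 1.0673 ≈ 1,502.06

1,502 units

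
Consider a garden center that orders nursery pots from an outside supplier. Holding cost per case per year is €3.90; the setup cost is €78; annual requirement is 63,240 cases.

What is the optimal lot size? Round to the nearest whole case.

EOQ = √(2DS/H) = √(2 × 63,240 × 78 / 3.9)
    = √(2,529,600.00) ≈ 1,590.47

1,590 cases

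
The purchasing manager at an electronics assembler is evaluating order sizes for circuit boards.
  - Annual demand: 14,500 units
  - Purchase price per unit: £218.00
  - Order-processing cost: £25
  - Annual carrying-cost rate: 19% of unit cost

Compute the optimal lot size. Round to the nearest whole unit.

Carrying cost H = £218 × 19% = £41.4200/unit/yr
EOQ = √(2DS/H) = √(2 × 14,500 × 25 / 41.42)
    = √(17,503.62) ≈ 132.30

132 units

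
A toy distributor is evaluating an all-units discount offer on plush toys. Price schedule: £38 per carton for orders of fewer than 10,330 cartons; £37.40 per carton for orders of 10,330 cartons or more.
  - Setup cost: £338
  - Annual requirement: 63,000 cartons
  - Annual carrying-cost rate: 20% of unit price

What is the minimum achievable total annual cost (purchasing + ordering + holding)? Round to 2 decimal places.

H₁ = 20%×£38 = £7.6000;  H₂ = 20%×£37.40 = £7.4800
EOQ₁ = √(2×63,000×338/7.6000) = 2,367.21  (< 10,330, feasible at tier 1)
EOQ₂ = √(2×63,000×338/7.4800) = 2,386.12  (< 10,330 → use Q = 10,330 at tier-2 price)
TC(tier 1 (EOQ₁), Q≈2,367.2) = £2,411,990.80
TC(tier 2, Q≈10,330.0) = £2,396,895.57
Minimum at tier 2: £2,396,895.57

£2,396,895.57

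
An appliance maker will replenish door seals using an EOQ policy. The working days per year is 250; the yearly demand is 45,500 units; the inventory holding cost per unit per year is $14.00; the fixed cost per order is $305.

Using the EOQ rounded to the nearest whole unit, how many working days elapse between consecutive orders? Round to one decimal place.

Optimal lot size Q* = (2 × 45,500 × $305 / $14)^½ ≈ 1,408.01 → Q = 1,408 units
Cycle time = (working days × Q)/D = (250 × 1,408) / 45,500 = 7.736 days

7.7 days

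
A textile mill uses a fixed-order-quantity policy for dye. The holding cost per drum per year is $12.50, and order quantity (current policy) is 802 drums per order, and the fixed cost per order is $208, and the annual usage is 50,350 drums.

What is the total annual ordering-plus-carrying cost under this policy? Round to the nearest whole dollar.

$18,071

Annual ordering cost = (D/Q)·S = (50,350/802) × 208 = $13,058.35
Annual holding cost  = (Q/2)·H = (802/2) × 12.5 = $5,012.50
Total = $13,058.35 + $5,012.50 = $18,070.85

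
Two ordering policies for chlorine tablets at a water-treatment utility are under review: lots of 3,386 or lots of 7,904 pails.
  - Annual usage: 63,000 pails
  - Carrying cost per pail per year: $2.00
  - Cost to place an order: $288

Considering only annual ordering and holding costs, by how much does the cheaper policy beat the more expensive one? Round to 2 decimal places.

For each Q, cost = (D/Q)·S + (Q/2)·H.
TC(3,386) = (63,000/3,386)×288 + (3,386/2)×2 = $8,744.54
TC(7,904) = (63,000/7,904)×288 + (7,904/2)×2 = $10,199.55
|ΔTC| = |$8,744.54 − $10,199.55| = $1,455.01

$1,455.01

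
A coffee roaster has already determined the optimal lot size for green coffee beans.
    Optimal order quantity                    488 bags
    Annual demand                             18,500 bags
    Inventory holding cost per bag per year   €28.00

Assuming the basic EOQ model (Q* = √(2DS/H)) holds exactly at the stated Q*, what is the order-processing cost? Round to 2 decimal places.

€180.22

Since Q* = (2DS/H)^½, squaring gives Q*²·H = 2DS.
S = Q²H / (2D) = 488² × 28 / (2 × 18,500) = 180.2171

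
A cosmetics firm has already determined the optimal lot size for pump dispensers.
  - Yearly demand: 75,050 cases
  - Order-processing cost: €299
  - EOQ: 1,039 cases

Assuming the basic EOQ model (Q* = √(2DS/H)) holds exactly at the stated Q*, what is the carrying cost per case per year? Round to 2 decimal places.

€41.57

Since Q* = (2DS/H)^½, squaring gives Q*²·H = 2DS.
H = 2DS / Q² = 2 × 75,050 × 299 / 1,039² = 41.5739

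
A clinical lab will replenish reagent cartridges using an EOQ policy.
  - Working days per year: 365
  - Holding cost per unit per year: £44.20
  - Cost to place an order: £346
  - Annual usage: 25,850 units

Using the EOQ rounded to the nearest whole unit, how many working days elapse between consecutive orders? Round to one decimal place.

9.0 days

2DS/H = 2·25,850·346/44.2 = 404,710.41
EOQ = √404,710.41 ≈ 636.17 → Q = 636 units
Days between orders = 365 / (D/Q) = 365 / 40.645 ≈ 8.980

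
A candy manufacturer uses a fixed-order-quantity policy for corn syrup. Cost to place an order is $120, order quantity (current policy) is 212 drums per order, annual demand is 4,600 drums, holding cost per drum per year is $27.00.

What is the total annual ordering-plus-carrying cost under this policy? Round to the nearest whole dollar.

$5,466

Orders/yr = 4,600/212 = 21.698; ordering cost = 21.698 × $120 = $2,603.77
Average inventory = 212/2 = 106; holding cost = 106 × $27 = $2,862.00
Total = $2,603.77 + $2,862.00 = $5,465.77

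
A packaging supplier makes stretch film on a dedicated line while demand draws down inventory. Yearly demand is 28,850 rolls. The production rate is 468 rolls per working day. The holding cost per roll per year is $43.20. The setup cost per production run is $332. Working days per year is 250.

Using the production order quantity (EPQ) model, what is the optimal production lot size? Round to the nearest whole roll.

767 rolls

d = 28,850/250 = 115.4000 rolls/day;  effective holding cost H(1 − d/p) = 43.2·(1 − 115.4000/468) = 32.54769
Q* = √(2DS / H_eff) = √(2·28,850·332 / 32.54769) ≈ 767.18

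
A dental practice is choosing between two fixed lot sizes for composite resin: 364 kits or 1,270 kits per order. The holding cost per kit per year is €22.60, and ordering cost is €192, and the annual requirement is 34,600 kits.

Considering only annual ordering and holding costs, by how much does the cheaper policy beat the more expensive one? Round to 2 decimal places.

€2,781.88

Annual cost at Q: ordering D·S/Q plus holding Q·H/2.
TC(364) = (34,600/364)×192 + (364/2)×22.6 = €22,363.75
TC(1,270) = (34,600/1,270)×192 + (1,270/2)×22.6 = €19,581.87
Cheaper: Q = 1,270.  Difference = €2,781.88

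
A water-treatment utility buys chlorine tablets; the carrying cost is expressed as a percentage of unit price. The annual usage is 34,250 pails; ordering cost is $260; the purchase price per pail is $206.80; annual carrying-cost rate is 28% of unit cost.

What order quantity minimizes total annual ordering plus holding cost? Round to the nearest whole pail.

555 pails

Carrying cost H = $206.8 × 28% = $57.9040/pail/yr
Q* = √(2·D·S / H) = √(2·34,250·260 / 57.904) = √307,578.1 ≈ 554.60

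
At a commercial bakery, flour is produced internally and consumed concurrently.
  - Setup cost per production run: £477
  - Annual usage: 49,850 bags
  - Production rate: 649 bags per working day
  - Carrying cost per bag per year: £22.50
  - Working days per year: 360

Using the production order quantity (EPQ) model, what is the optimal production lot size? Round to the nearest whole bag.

d = 49,850/360 = 138.4722 bags/day;  effective holding cost H(1 − d/p) = 22.5·(1 − 138.4722/649) = 17.69935
Q* = √(2DS / H_eff) = √(2·49,850·477 / 17.69935) ≈ 1,639.19

1,639 bags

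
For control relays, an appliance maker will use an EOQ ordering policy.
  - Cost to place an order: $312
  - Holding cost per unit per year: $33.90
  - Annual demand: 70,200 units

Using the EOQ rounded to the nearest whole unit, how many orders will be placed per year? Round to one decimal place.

61.7 orders per year

EOQ = √(2DS/H) = √(2 × 70,200 × 312 / 33.9)
    = √(1,292,176.99) ≈ 1,136.74 → Q = 1,137
N = D/Q = 70,200/1,137 ≈ 61.741 orders/yr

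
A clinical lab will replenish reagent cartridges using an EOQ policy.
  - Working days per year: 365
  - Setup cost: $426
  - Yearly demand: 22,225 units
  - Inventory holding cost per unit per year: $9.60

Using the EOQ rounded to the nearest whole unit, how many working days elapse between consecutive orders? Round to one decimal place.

23.1 days

Optimal lot size Q* = (2 × 22,225 × $426 / $9.6)^½ ≈ 1,404.45 → Q = 1,404 units
Cycle time = (working days × Q)/D = (365 × 1,404) / 22,225 = 23.058 days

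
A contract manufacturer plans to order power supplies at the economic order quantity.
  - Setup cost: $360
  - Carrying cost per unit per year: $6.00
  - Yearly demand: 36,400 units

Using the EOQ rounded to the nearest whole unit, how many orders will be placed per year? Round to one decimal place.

2DS/H = 2·36,400·360/6 = 4,368,000.00
EOQ = √4,368,000.00 ≈ 2,089.98 → Q = 2,090
Orders per year = D/Q = 36,400 / 2,090 = 17.416

17.4 orders per year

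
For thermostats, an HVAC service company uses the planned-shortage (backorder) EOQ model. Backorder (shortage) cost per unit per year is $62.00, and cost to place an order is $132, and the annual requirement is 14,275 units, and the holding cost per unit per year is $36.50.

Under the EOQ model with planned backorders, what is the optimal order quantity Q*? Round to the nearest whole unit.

Q* = √(2DS/H) · √((H + b)/b)
   = √(2 × 14,275 × 132 / 36.5) · √((36.5 + 62) / 62)
   = 321.324 × 1.2604 ≈ 405.01

405 units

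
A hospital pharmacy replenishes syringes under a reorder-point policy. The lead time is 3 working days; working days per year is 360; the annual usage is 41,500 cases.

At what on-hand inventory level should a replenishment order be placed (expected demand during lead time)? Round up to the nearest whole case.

346 cases

Daily demand d = 41,500 / 360 = 115.278 cases/day
Demand during lead time = 115.278 × 3 = 345.83
Reorder point = 345.83 → round up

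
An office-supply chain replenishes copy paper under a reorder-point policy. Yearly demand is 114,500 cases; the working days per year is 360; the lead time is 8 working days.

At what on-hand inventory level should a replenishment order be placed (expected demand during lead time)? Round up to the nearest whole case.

2,545 cases

Daily demand d = 114,500 / 360 = 318.056 cases/day
Demand during lead time = 318.056 × 8 = 2,544.44
Reorder point = 2,544.44 → round up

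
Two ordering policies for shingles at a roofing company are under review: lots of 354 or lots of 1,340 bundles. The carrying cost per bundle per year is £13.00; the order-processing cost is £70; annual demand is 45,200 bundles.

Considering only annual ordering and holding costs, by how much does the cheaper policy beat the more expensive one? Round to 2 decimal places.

For each Q, cost = (D/Q)·S + (Q/2)·H.
TC(354) = (45,200/354)×70 + (354/2)×13 = £11,238.85
TC(1,340) = (45,200/1,340)×70 + (1,340/2)×13 = £11,071.19
Lots of 1,340 are cheaper by £167.66.

£167.66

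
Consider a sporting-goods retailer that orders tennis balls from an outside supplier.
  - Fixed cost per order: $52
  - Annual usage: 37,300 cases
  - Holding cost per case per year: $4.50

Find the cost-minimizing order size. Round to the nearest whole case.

2DS/H = 2·37,300·52/4.5 = 862,044.44
EOQ = √862,044.44 ≈ 928.46

928 cases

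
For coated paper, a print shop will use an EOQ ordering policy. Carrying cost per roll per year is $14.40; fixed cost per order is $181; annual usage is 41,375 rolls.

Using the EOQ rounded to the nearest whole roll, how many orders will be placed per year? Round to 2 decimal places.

40.56 orders per year

EOQ = √(2DS/H) = √(2 × 41,375 × 181 / 14.4)
    = √(1,040,121.53) ≈ 1,019.86 → Q = 1,020
Orders per year = D/Q = 41,375 / 1,020 = 40.564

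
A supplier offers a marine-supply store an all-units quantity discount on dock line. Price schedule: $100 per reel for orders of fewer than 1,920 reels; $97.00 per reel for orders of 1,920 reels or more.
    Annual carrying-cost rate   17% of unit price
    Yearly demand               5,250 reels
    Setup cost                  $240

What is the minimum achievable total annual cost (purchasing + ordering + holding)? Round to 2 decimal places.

$525,736.65

H₁ = 17%×$100 = $17.0000;  H₂ = 17%×$97.00 = $16.4900
EOQ₁ = √(2×5,250×240/17.0000) = 385.01  (< 1,920, feasible at tier 1)
EOQ₂ = √(2×5,250×240/16.4900) = 390.92  (< 1,920 → use Q = 1,920 at tier-2 price)
TC(tier 1 (EOQ₁), Q≈385.0) = $531,545.23
TC(tier 2, Q≈1,920.0) = $525,736.65
Minimum at tier 2: $525,736.65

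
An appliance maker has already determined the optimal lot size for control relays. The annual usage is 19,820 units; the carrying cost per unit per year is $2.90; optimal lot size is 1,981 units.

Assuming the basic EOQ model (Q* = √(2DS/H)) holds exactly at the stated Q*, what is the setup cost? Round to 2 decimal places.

Since Q* = (2DS/H)^½, squaring gives Q*²·H = 2DS.
S = Q²H / (2D) = 1,981² × 2.9 / (2 × 19,820) = 287.1001

$287.10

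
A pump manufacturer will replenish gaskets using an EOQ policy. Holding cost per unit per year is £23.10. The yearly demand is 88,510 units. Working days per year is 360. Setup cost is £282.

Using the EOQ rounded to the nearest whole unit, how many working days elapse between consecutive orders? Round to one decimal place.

EOQ = √(2DS/H) = √(2 × 88,510 × 282 / 23.1)
    = √(2,161,023.38) ≈ 1,470.04 → Q = 1,470 units
Days between orders = 360 / (D/Q) = 360 / 60.211 ≈ 5.979

6.0 days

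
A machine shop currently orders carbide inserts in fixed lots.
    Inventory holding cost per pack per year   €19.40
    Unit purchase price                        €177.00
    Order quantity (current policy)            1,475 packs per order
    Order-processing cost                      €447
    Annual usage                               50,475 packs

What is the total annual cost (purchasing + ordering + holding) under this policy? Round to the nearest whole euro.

Ordering: D/Q × S = 50,475/1,475 × €447 = €15,296.49
Holding:  Q/2 × H = 1,475/2 × €19.4 = €14,307.50
Purchase cost = D·C = 50,475 × 177 = €8,934,075.00
Total = €15,296.49 + €14,307.50 + €8,934,075.00 = €8,963,678.99

€8,963,679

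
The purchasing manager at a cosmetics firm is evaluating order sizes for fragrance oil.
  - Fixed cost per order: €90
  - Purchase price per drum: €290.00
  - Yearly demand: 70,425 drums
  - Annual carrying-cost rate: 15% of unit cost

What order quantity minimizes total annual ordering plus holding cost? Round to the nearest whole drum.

Carrying cost H = €290 × 15% = €43.5000/drum/yr
Optimal lot size Q* = (2 × 70,425 × €90 / €43.5)^½ ≈ 539.83

540 drums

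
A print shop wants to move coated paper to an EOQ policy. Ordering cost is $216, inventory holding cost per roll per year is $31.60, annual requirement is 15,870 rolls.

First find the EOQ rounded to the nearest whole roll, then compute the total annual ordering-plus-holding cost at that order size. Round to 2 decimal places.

Optimal lot size Q* = (2 × 15,870 × $216 / $31.6)^½ ≈ 465.79 → Q = 466 rolls
Annual ordering cost = (D/Q)·S = (15,870/466) × 216 = $7,356.05
Annual holding cost  = (Q/2)·H = (466/2) × 31.6 = $7,362.80
Total = $7,356.05 + $7,362.80 = $14,718.85

$14,718.85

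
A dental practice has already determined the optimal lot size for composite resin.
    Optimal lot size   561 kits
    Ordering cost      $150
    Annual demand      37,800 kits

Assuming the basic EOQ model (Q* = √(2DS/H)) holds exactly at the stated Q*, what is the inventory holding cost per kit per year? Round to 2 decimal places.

From Q* = √(2DS/H) ⇒ Q*² = 2DS/H.
H = 2DS / Q² = 2 × 37,800 × 150 / 561² = 36.0319

$36.03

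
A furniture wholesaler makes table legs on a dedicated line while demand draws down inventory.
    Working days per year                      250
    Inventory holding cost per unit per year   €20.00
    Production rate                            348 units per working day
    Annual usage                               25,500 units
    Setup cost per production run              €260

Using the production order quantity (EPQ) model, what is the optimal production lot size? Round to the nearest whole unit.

Daily demand d = 25,500/250 = 102.000; p = 348; 1 − d/p = 0.70690
EPQ = √(2DS / (H(1 − d/p)))
    = √(2 × 25,500 × 260 / (20 × 0.70690)) ≈ 968.45

968 units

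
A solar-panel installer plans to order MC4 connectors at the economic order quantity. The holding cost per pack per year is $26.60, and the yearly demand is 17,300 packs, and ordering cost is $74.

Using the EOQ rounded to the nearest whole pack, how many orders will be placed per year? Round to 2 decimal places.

Optimal lot size Q* = (2 × 17,300 × $74 / $26.6)^½ ≈ 310.25 → Q = 310
Orders per year = D/Q = 17,300 / 310 = 55.806

55.81 orders per year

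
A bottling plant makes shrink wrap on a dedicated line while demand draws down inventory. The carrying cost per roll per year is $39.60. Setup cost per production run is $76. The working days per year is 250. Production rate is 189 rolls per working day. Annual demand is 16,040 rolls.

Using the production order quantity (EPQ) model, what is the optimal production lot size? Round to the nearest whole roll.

Daily demand d = 16,040/250 = 64.160; p = 189; 1 − d/p = 0.66053
EPQ = √(2DS / (H(1 − d/p)))
    = √(2 × 16,040 × 76 / (39.6 × 0.66053)) ≈ 305.30

305 rolls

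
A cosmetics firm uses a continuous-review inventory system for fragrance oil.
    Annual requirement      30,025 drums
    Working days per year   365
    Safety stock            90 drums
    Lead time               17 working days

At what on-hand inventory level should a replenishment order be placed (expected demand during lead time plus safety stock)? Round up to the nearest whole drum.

Daily demand d = 30,025 / 365 = 82.260 drums/day
Demand during lead time = 82.260 × 17 = 1,398.42
Reorder point = 1,398.42 + 90 = 1,488.42 → round up

1,489 drums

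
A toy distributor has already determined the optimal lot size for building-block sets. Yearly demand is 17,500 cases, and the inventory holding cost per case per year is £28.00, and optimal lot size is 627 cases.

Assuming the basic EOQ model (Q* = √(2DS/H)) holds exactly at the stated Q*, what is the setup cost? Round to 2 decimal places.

£314.50

From Q* = √(2DS/H) ⇒ Q*² = 2DS/H.
S = Q²H / (2D) = 627² × 28 / (2 × 17,500) = 314.5032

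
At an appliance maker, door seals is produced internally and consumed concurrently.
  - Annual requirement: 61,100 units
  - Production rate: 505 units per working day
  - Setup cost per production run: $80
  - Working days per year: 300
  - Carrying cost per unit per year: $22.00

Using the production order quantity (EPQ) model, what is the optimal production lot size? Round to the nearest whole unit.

863 units

Daily demand d = 61,100/300 = 203.667; p = 505; 1 − d/p = 0.59670
EPQ = √(2DS / (H(1 − d/p)))
    = √(2 × 61,100 × 80 / (22 × 0.59670)) ≈ 862.96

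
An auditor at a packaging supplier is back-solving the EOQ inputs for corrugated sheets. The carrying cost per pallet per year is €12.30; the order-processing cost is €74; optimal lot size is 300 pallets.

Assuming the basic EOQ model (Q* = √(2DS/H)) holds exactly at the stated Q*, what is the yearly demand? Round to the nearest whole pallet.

7,480 pallets per year

From Q* = √(2DS/H) ⇒ Q*² = 2DS/H.
D = Q²H / (2S) = 300² × 12.3 / (2 × 74) = 7,479.73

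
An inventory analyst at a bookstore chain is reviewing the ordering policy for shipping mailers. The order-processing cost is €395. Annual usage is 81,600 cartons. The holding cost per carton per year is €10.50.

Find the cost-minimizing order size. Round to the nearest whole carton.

Q* = √(2·D·S / H) = √(2·81,600·395 / 10.5) = √6,139,428.6 ≈ 2,477.79

2,478 cartons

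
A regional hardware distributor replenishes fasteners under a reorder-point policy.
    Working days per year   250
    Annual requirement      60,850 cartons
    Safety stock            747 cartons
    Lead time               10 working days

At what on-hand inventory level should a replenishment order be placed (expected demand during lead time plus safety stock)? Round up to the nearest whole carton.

3,181 cartons

Daily demand d = 60,850 / 250 = 243.400 cartons/day
Demand during lead time = 243.400 × 10 = 2,434.00
Reorder point = 2,434.00 + 747 = 3,181.00 → round up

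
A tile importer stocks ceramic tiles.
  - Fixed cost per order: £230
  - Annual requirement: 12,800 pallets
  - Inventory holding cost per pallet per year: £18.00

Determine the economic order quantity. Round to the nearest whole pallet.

Q* = √(2·D·S / H) = √(2·12,800·230 / 18) = √327,111.1 ≈ 571.94

572 pallets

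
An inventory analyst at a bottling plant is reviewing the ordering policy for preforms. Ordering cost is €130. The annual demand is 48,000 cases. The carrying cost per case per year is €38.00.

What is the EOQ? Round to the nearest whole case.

573 cases

Optimal lot size Q* = (2 × 48,000 × €130 / €38)^½ ≈ 573.08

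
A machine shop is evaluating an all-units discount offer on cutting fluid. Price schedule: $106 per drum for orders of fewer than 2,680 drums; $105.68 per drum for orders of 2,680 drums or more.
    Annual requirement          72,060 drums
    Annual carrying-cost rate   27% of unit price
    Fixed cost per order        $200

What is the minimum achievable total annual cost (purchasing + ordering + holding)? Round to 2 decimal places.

H₁ = 27%×$106 = $28.6200;  H₂ = 27%×$105.68 = $28.5336
EOQ₁ = √(2×72,060×200/28.6200) = 1,003.56  (< 2,680, feasible at tier 1)
EOQ₂ = √(2×72,060×200/28.5336) = 1,005.08  (< 2,680 → use Q = 2,680 at tier-2 price)
TC(tier 1 (EOQ₁), Q≈1,003.6) = $7,667,081.82
TC(tier 2, Q≈2,680.0) = $7,658,913.44
Minimum at tier 2: $7,658,913.44

$7,658,913.44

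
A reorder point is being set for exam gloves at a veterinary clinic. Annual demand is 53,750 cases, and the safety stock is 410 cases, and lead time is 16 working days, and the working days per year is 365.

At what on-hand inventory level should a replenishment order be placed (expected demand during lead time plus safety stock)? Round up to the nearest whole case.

Daily demand d = 53,750 / 365 = 147.260 cases/day
Demand during lead time = 147.260 × 16 = 2,356.16
Reorder point = 2,356.16 + 410 = 2,766.16 → round up

2,767 cases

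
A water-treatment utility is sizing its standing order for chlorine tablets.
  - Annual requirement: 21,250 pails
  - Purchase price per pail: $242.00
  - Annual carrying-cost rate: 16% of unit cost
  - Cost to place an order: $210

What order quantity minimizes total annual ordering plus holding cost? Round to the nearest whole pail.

480 pails

Holding cost per pail per year: H = 16% × $242 = $38.7200
2DS/H = 2·21,250·210/38.72 = 230,501.03
EOQ = √230,501.03 ≈ 480.11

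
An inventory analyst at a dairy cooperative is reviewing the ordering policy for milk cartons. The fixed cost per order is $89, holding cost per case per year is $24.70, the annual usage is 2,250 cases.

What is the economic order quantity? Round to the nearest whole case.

127 cases

Optimal lot size Q* = (2 × 2,250 × $89 / $24.7)^½ ≈ 127.34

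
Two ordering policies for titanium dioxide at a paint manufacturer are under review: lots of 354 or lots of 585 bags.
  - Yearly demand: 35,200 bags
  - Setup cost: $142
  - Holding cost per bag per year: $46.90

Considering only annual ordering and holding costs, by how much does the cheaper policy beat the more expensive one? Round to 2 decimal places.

$158.55

TC(Q) = (D/Q)S + (Q/2)H
TC(354) = (35,200/354)×142 + (354/2)×46.9 = $22,421.07
TC(585) = (35,200/585)×142 + (585/2)×46.9 = $22,262.52
Lots of 585 are cheaper by $158.55.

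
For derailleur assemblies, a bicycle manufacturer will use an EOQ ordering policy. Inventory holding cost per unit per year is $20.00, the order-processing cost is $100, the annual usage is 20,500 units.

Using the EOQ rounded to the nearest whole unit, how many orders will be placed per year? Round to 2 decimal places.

45.25 orders per year

Q* = √(2·D·S / H) = √(2·20,500·100 / 20) = √205,000.0 ≈ 452.77 → Q = 453
Orders per year = D/Q = 20,500 / 453 = 45.254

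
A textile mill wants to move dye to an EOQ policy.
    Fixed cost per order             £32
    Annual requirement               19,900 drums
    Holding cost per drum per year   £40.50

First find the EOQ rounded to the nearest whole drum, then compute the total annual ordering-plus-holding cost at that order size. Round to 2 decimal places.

2DS/H = 2·19,900·32/40.5 = 31,446.91
EOQ = √31,446.91 ≈ 177.33 → Q = 177 drums
Ordering: D/Q × S = 19,900/177 × £32 = £3,597.74
Holding:  Q/2 × H = 177/2 × £40.5 = £3,584.25
Total = £3,597.74 + £3,584.25 = £7,181.99

£7,181.99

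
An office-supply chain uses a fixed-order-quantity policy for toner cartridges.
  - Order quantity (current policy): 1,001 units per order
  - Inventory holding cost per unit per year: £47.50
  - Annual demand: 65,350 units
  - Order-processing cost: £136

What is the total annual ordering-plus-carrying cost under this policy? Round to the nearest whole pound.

£32,652

Orders/yr = 65,350/1,001 = 65.285; ordering cost = 65.285 × £136 = £8,878.72
Average inventory = 1,001/2 = 500.5; holding cost = 500.5 × £47.5 = £23,773.75
Total = £8,878.72 + £23,773.75 = £32,652.47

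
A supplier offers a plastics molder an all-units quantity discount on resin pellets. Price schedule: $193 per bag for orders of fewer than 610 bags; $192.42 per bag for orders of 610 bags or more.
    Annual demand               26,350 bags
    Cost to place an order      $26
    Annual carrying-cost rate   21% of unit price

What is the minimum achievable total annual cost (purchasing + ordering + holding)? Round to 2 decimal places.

H₁ = 21%×$193 = $40.5300;  H₂ = 21%×$192.42 = $40.4082
EOQ₁ = √(2×26,350×26/40.5300) = 183.87  (< 610, feasible at tier 1)
EOQ₂ = √(2×26,350×26/40.4082) = 184.14  (< 610 → use Q = 610 at tier-2 price)
TC(tier 1 (EOQ₁), Q≈183.9) = $5,093,002.13
TC(tier 2, Q≈610.0) = $5,083,714.62
Minimum at tier 2: $5,083,714.62

$5,083,714.62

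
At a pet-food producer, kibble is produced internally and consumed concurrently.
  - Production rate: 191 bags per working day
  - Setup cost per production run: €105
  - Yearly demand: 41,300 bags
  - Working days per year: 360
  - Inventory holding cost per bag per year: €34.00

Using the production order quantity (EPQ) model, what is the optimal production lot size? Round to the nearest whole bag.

d = 41,300/360 = 114.7222 bags/day;  effective holding cost H(1 − d/p) = 34·(1 − 114.7222/191) = 13.57824
Q* = √(2DS / H_eff) = √(2·41,300·105 / 13.57824) ≈ 799.21

799 bags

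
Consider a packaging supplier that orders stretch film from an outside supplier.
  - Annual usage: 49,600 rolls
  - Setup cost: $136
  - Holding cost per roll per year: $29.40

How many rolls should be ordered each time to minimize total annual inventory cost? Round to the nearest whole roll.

677 rolls

Optimal lot size Q* = (2 × 49,600 × $136 / $29.4)^½ ≈ 677.41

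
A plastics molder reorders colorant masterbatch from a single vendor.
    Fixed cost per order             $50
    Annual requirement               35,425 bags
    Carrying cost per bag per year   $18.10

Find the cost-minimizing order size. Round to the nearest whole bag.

442 bags

EOQ = √(2DS/H) = √(2 × 35,425 × 50 / 18.1)
    = √(195,718.23) ≈ 442.40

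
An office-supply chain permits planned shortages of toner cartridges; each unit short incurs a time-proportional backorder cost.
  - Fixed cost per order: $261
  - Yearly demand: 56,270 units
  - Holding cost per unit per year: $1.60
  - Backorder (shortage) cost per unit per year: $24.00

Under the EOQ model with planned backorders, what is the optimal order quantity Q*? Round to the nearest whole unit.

4,425 units

Q* = √(2DS/H) · √((H + b)/b)
   = √(2 × 56,270 × 261 / 1.6) · √((1.6 + 24) / 24)
   = 4,284.634 × 1.0328 ≈ 4,425.15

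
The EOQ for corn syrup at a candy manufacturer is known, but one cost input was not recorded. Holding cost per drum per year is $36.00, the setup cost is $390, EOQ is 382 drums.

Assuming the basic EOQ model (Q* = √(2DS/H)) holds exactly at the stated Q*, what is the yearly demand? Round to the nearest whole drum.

Since Q* = (2DS/H)^½, squaring gives Q*²·H = 2DS.
D = Q²H / (2S) = 382² × 36 / (2 × 390) = 6,734.95

6,735 drums per year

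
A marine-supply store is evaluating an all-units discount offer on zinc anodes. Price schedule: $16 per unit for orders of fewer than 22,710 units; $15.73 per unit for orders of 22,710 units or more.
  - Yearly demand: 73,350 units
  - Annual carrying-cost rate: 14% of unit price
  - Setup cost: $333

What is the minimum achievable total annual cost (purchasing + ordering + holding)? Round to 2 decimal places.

H₁ = 14%×$16 = $2.2400;  H₂ = 14%×$15.73 = $2.2022
EOQ₁ = √(2×73,350×333/2.2400) = 4,669.96  (< 22,710, feasible at tier 1)
EOQ₂ = √(2×73,350×333/2.2022) = 4,709.87  (< 22,710 → use Q = 22,710 at tier-2 price)
TC(tier 1 (EOQ₁), Q≈4,670.0) = $1,184,060.71
TC(tier 2, Q≈22,710.0) = $1,179,877.02
Minimum at tier 2: $1,179,877.02

$1,179,877.02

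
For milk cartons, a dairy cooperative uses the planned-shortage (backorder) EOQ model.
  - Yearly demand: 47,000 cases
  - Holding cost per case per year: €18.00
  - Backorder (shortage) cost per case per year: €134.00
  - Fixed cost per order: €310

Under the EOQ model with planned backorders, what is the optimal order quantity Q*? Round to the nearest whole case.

Basic EOQ = √(2·47,000·310/18) = 1,272.356
Backorder adjustment √((H+b)/b) = √((18+134)/134) = 1.0650
Q* = 1,272.356 × 1.0650 ≈ 1,355.12

1,355 cases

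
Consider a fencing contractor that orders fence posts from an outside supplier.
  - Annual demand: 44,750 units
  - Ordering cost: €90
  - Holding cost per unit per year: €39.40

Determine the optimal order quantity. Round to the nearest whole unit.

452 units

Optimal lot size Q* = (2 × 44,750 × €90 / €39.4)^½ ≈ 452.15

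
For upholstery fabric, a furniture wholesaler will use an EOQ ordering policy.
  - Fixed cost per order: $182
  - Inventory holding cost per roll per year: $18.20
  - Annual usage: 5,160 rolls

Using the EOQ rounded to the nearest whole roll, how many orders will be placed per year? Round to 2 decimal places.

Optimal lot size Q* = (2 × 5,160 × $182 / $18.2)^½ ≈ 321.25 → Q = 321
N = D/Q = 5,160/321 ≈ 16.075 orders/yr

16.07 orders per year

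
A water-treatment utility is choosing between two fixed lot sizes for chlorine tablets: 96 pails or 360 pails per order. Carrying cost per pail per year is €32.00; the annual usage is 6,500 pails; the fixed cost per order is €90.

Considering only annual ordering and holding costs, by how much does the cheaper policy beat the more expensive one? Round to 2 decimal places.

Annual cost at Q: ordering D·S/Q plus holding Q·H/2.
TC(96) = (6,500/96)×90 + (96/2)×32 = €7,629.75
TC(360) = (6,500/360)×90 + (360/2)×32 = €7,385.00
|ΔTC| = |€7,629.75 − €7,385.00| = €244.75

€244.75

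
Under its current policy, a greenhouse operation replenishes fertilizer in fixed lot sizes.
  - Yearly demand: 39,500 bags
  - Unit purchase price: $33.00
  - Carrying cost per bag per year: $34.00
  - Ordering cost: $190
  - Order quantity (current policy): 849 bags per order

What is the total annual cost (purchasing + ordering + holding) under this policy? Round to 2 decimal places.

Orders/yr = 39,500/849 = 46.525; ordering cost = 46.525 × $190 = $8,839.81
Average inventory = 849/2 = 424.5; holding cost = 424.5 × $34 = $14,433.00
Purchase cost = D·C = 39,500 × 33 = $1,303,500.00
Total = $8,839.81 + $14,433.00 + $1,303,500.00 = $1,326,772.81

$1,326,772.81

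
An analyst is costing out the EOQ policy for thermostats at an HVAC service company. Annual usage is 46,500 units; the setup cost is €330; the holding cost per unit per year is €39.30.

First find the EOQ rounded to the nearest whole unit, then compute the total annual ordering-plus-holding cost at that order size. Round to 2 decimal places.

€34,729.20

EOQ = √(2DS/H) = √(2 × 46,500 × 330 / 39.3)
    = √(780,916.03) ≈ 883.69 → Q = 884 units
Ordering: D/Q × S = 46,500/884 × €330 = €17,358.60
Holding:  Q/2 × H = 884/2 × €39.3 = €17,370.60
Total = €17,358.60 + €17,370.60 = €34,729.20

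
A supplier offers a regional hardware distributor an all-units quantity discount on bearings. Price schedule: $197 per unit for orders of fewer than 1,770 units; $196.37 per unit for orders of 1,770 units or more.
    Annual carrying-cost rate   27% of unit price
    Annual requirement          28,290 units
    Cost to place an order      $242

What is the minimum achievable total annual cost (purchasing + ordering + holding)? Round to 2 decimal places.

$5,600,116.97

H₁ = 27%×$197 = $53.1900;  H₂ = 27%×$196.37 = $53.0199
EOQ₁ = √(2×28,290×242/53.1900) = 507.37  (< 1,770, feasible at tier 1)
EOQ₂ = √(2×28,290×242/53.0199) = 508.18  (< 1,770 → use Q = 1,770 at tier-2 price)
TC(tier 1 (EOQ₁), Q≈507.4) = $5,600,116.97
TC(tier 2, Q≈1,770.0) = $5,606,097.81
Minimum at tier 1 (EOQ₁): $5,600,116.97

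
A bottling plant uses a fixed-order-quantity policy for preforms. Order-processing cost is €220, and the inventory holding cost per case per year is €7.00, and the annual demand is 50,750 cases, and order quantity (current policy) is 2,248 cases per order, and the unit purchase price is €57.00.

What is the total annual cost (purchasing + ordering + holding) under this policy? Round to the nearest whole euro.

€2,905,585

Annual ordering cost = (D/Q)·S = (50,750/2,248) × 220 = €4,966.64
Annual holding cost  = (Q/2)·H = (2,248/2) × 7 = €7,868.00
Purchase cost = D·C = 50,750 × 57 = €2,892,750.00
Total = €4,966.64 + €7,868.00 + €2,892,750.00 = €2,905,584.64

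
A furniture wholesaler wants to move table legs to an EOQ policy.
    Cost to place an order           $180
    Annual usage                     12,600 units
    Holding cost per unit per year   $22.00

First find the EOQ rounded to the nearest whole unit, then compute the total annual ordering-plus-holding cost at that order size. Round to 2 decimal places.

$9,989.59

Q* = √(2·D·S / H) = √(2·12,600·180 / 22) = √206,181.8 ≈ 454.07 → Q = 454 units
Ordering: D/Q × S = 12,600/454 × $180 = $4,995.59
Holding:  Q/2 × H = 454/2 × $22 = $4,994.00
Total = $4,995.59 + $4,994.00 = $9,989.59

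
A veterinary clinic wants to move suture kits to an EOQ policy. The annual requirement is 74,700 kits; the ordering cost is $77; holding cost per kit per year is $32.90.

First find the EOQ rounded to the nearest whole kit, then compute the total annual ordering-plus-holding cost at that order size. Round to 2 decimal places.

Optimal lot size Q* = (2 × 74,700 × $77 / $32.9)^½ ≈ 591.32 → Q = 591 kits
Orders/yr = 74,700/591 = 126.396; ordering cost = 126.396 × $77 = $9,732.49
Average inventory = 591/2 = 295.5; holding cost = 295.5 × $32.9 = $9,721.95
Total = $9,732.49 + $9,721.95 = $19,454.44

$19,454.44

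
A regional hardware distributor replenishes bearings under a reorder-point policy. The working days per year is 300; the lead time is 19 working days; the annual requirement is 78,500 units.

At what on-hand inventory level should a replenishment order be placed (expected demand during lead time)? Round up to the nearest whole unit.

Daily demand d = 78,500 / 300 = 261.667 units/day
Demand during lead time = 261.667 × 19 = 4,971.67
Reorder point = 4,971.67 → round up

4,972 units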